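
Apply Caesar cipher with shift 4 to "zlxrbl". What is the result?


Caesar cipher: shift "zlxrbl" by 4
  'z' (pos 25) + 4 = pos 3 = 'd'
  'l' (pos 11) + 4 = pos 15 = 'p'
  'x' (pos 23) + 4 = pos 1 = 'b'
  'r' (pos 17) + 4 = pos 21 = 'v'
  'b' (pos 1) + 4 = pos 5 = 'f'
  'l' (pos 11) + 4 = pos 15 = 'p'
Result: dpbvfp

dpbvfp


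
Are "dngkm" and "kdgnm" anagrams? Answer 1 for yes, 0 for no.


Strings: "dngkm", "kdgnm"
Sorted first:  dgkmn
Sorted second: dgkmn
Sorted forms match => anagrams

1


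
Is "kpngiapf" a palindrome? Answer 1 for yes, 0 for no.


Input: kpngiapf
Reversed: fpaignpk
  Compare pos 0 ('k') with pos 7 ('f'): MISMATCH
  Compare pos 1 ('p') with pos 6 ('p'): match
  Compare pos 2 ('n') with pos 5 ('a'): MISMATCH
  Compare pos 3 ('g') with pos 4 ('i'): MISMATCH
Result: not a palindrome

0


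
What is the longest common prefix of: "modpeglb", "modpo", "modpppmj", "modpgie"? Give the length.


Words: modpeglb, modpo, modpppmj, modpgie
  Position 0: all 'm' => match
  Position 1: all 'o' => match
  Position 2: all 'd' => match
  Position 3: all 'p' => match
  Position 4: ('e', 'o', 'p', 'g') => mismatch, stop
LCP = "modp" (length 4)

4


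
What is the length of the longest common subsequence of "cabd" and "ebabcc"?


LCS of "cabd" and "ebabcc"
DP table:
           e    b    a    b    c    c
      0    0    0    0    0    0    0
  c   0    0    0    0    0    1    1
  a   0    0    0    1    1    1    1
  b   0    0    1    1    2    2    2
  d   0    0    1    1    2    2    2
LCS length = dp[4][6] = 2

2


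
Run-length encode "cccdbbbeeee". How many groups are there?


Input: cccdbbbeeee
Scanning for consecutive runs:
  Group 1: 'c' x 3 (positions 0-2)
  Group 2: 'd' x 1 (positions 3-3)
  Group 3: 'b' x 3 (positions 4-6)
  Group 4: 'e' x 4 (positions 7-10)
Total groups: 4

4


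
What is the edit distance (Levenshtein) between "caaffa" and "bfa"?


Computing edit distance: "caaffa" -> "bfa"
DP table:
           b    f    a
      0    1    2    3
  c   1    1    2    3
  a   2    2    2    2
  a   3    3    3    2
  f   4    4    3    3
  f   5    5    4    4
  a   6    6    5    4
Edit distance = dp[6][3] = 4

4


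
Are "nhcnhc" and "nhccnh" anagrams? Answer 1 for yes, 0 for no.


Strings: "nhcnhc", "nhccnh"
Sorted first:  cchhnn
Sorted second: cchhnn
Sorted forms match => anagrams

1


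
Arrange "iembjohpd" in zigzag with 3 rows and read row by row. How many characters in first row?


Zigzag "iembjohpd" into 3 rows:
Placing characters:
  'i' => row 0
  'e' => row 1
  'm' => row 2
  'b' => row 1
  'j' => row 0
  'o' => row 1
  'h' => row 2
  'p' => row 1
  'd' => row 0
Rows:
  Row 0: "ijd"
  Row 1: "ebop"
  Row 2: "mh"
First row length: 3

3


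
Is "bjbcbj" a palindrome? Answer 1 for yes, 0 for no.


Input: bjbcbj
Reversed: jbcbjb
  Compare pos 0 ('b') with pos 5 ('j'): MISMATCH
  Compare pos 1 ('j') with pos 4 ('b'): MISMATCH
  Compare pos 2 ('b') with pos 3 ('c'): MISMATCH
Result: not a palindrome

0


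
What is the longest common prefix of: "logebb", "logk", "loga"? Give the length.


Words: logebb, logk, loga
  Position 0: all 'l' => match
  Position 1: all 'o' => match
  Position 2: all 'g' => match
  Position 3: ('e', 'k', 'a') => mismatch, stop
LCP = "log" (length 3)

3


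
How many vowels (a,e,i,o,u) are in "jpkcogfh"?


Input: jpkcogfh
Checking each character:
  'j' at position 0: consonant
  'p' at position 1: consonant
  'k' at position 2: consonant
  'c' at position 3: consonant
  'o' at position 4: vowel (running total: 1)
  'g' at position 5: consonant
  'f' at position 6: consonant
  'h' at position 7: consonant
Total vowels: 1

1


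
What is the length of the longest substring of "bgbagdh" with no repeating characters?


Input: "bgbagdh"
Sliding window (track last position of each char):
  Position 0 ('b'): window [0,0] length 1 -- new best
  Position 1 ('g'): window [0,1] length 2 -- new best
  Position 2 ('b'): repeat (last at 0), move window start to 1
  Position 2 ('b'): window [1,2] length 2
  Position 3 ('a'): window [1,3] length 3 -- new best
  Position 4 ('g'): repeat (last at 1), move window start to 2
  Position 4 ('g'): window [2,4] length 3
  Position 5 ('d'): window [2,5] length 4 -- new best
  Position 6 ('h'): window [2,6] length 5 -- new best
Longest substring with no repeats: "bagdh" with length 5

5


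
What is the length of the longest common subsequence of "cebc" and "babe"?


LCS of "cebc" and "babe"
DP table:
           b    a    b    e
      0    0    0    0    0
  c   0    0    0    0    0
  e   0    0    0    0    1
  b   0    1    1    1    1
  c   0    1    1    1    1
LCS length = dp[4][4] = 1

1


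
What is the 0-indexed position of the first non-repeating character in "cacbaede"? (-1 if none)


Input: cacbaede
Character frequencies:
  'a': 2
  'b': 1
  'c': 2
  'd': 1
  'e': 2
Scanning left to right for freq == 1:
  Position 0 ('c'): freq=2, skip
  Position 1 ('a'): freq=2, skip
  Position 2 ('c'): freq=2, skip
  Position 3 ('b'): unique! => answer = 3

3


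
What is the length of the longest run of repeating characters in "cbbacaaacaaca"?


Input: "cbbacaaacaaca"
Scanning for longest run:
  Position 1 ('b'): new char, reset run to 1
  Position 2 ('b'): continues run of 'b', length=2
  Position 3 ('a'): new char, reset run to 1
  Position 4 ('c'): new char, reset run to 1
  Position 5 ('a'): new char, reset run to 1
  Position 6 ('a'): continues run of 'a', length=2
  Position 7 ('a'): continues run of 'a', length=3
  Position 8 ('c'): new char, reset run to 1
  Position 9 ('a'): new char, reset run to 1
  Position 10 ('a'): continues run of 'a', length=2
  Position 11 ('c'): new char, reset run to 1
  Position 12 ('a'): new char, reset run to 1
Longest run: 'a' with length 3

3


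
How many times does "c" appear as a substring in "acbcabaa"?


Searching for "c" in "acbcabaa"
Scanning each position:
  Position 0: "a" => no
  Position 1: "c" => MATCH
  Position 2: "b" => no
  Position 3: "c" => MATCH
  Position 4: "a" => no
  Position 5: "b" => no
  Position 6: "a" => no
  Position 7: "a" => no
Total occurrences: 2

2


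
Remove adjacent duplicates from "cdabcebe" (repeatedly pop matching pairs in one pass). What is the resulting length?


Input: cdabcebe
Stack-based adjacent duplicate removal:
  Read 'c': push. Stack: c
  Read 'd': push. Stack: cd
  Read 'a': push. Stack: cda
  Read 'b': push. Stack: cdab
  Read 'c': push. Stack: cdabc
  Read 'e': push. Stack: cdabce
  Read 'b': push. Stack: cdabceb
  Read 'e': push. Stack: cdabcebe
Final stack: "cdabcebe" (length 8)

8


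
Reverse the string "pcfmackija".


Input: pcfmackija
Reading characters right to left:
  Position 9: 'a'
  Position 8: 'j'
  Position 7: 'i'
  Position 6: 'k'
  Position 5: 'c'
  Position 4: 'a'
  Position 3: 'm'
  Position 2: 'f'
  Position 1: 'c'
  Position 0: 'p'
Reversed: ajikcamfcp

ajikcamfcp


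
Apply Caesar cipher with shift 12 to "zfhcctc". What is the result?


Caesar cipher: shift "zfhcctc" by 12
  'z' (pos 25) + 12 = pos 11 = 'l'
  'f' (pos 5) + 12 = pos 17 = 'r'
  'h' (pos 7) + 12 = pos 19 = 't'
  'c' (pos 2) + 12 = pos 14 = 'o'
  'c' (pos 2) + 12 = pos 14 = 'o'
  't' (pos 19) + 12 = pos 5 = 'f'
  'c' (pos 2) + 12 = pos 14 = 'o'
Result: lrtoofo

lrtoofo


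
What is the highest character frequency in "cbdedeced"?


Input: cbdedeced
Character counts:
  'b': 1
  'c': 2
  'd': 3
  'e': 3
Maximum frequency: 3

3


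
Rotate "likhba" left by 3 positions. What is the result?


Input: "likhba", rotate left by 3
First 3 characters: "lik"
Remaining characters: "hba"
Concatenate remaining + first: "hba" + "lik" = "hbalik"

hbalik


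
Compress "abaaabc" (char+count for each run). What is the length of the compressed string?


Input: abaaabc
Runs:
  'a' x 1 => "a1"
  'b' x 1 => "b1"
  'a' x 3 => "a3"
  'b' x 1 => "b1"
  'c' x 1 => "c1"
Compressed: "a1b1a3b1c1"
Compressed length: 10

10


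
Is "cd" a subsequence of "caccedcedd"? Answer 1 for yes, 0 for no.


Check if "cd" is a subsequence of "caccedcedd"
Greedy scan:
  Position 0 ('c'): matches sub[0] = 'c'
  Position 1 ('a'): no match needed
  Position 2 ('c'): no match needed
  Position 3 ('c'): no match needed
  Position 4 ('e'): no match needed
  Position 5 ('d'): matches sub[1] = 'd'
  Position 6 ('c'): no match needed
  Position 7 ('e'): no match needed
  Position 8 ('d'): no match needed
  Position 9 ('d'): no match needed
All 2 characters matched => is a subsequence

1


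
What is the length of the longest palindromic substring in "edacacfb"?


Input: "edacacfb"
Checking substrings for palindromes:
  [2:5] "aca" (len 3) => palindrome
  [3:6] "cac" (len 3) => palindrome
Longest palindromic substring: "aca" with length 3

3


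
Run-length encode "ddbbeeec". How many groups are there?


Input: ddbbeeec
Scanning for consecutive runs:
  Group 1: 'd' x 2 (positions 0-1)
  Group 2: 'b' x 2 (positions 2-3)
  Group 3: 'e' x 3 (positions 4-6)
  Group 4: 'c' x 1 (positions 7-7)
Total groups: 4

4


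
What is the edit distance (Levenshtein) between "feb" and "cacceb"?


Computing edit distance: "feb" -> "cacceb"
DP table:
           c    a    c    c    e    b
      0    1    2    3    4    5    6
  f   1    1    2    3    4    5    6
  e   2    2    2    3    4    4    5
  b   3    3    3    3    4    5    4
Edit distance = dp[3][6] = 4

4


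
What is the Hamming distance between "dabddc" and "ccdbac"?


Comparing "dabddc" and "ccdbac" position by position:
  Position 0: 'd' vs 'c' => differ
  Position 1: 'a' vs 'c' => differ
  Position 2: 'b' vs 'd' => differ
  Position 3: 'd' vs 'b' => differ
  Position 4: 'd' vs 'a' => differ
  Position 5: 'c' vs 'c' => same
Total differences (Hamming distance): 5

5


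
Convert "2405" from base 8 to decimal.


Input: "2405" in base 8
Positional expansion:
  Digit '2' (value 2) x 8^3 = 1024
  Digit '4' (value 4) x 8^2 = 256
  Digit '0' (value 0) x 8^1 = 0
  Digit '5' (value 5) x 8^0 = 5
Sum = 1285

1285


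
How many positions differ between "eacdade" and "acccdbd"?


Comparing "eacdade" and "acccdbd" position by position:
  Position 0: 'e' vs 'a' => DIFFER
  Position 1: 'a' vs 'c' => DIFFER
  Position 2: 'c' vs 'c' => same
  Position 3: 'd' vs 'c' => DIFFER
  Position 4: 'a' vs 'd' => DIFFER
  Position 5: 'd' vs 'b' => DIFFER
  Position 6: 'e' vs 'd' => DIFFER
Positions that differ: 6

6


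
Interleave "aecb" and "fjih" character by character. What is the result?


Interleaving "aecb" and "fjih":
  Position 0: 'a' from first, 'f' from second => "af"
  Position 1: 'e' from first, 'j' from second => "ej"
  Position 2: 'c' from first, 'i' from second => "ci"
  Position 3: 'b' from first, 'h' from second => "bh"
Result: afejcibh

afejcibh


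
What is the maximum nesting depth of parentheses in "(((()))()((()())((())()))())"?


Input: "(((()))()((()())((())()))())"
Tracking depth:
  Position 0 '(': depth becomes 1
  Position 1 '(': depth becomes 2
  Position 2 '(': depth becomes 3
  Position 3 '(': depth becomes 4
  Position 4 ')': depth becomes 3
  Position 5 ')': depth becomes 2
  Position 6 ')': depth becomes 1
  Position 7 '(': depth becomes 2
  Position 8 ')': depth becomes 1
  Position 9 '(': depth becomes 2
  Position 10 '(': depth becomes 3
  Position 11 '(': depth becomes 4
  Position 12 ')': depth becomes 3
  Position 13 '(': depth becomes 4
  Position 14 ')': depth becomes 3
  Position 15 ')': depth becomes 2
  Position 16 '(': depth becomes 3
  Position 17 '(': depth becomes 4
  Position 18 '(': depth becomes 5
  Position 19 ')': depth becomes 4
  Position 20 ')': depth becomes 3
  Position 21 '(': depth becomes 4
  Position 22 ')': depth becomes 3
  Position 23 ')': depth becomes 2
  Position 24 ')': depth becomes 1
  Position 25 '(': depth becomes 2
  Position 26 ')': depth becomes 1
  Position 27 ')': depth becomes 0
Maximum depth reached: 5

5


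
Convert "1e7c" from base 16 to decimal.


Input: "1e7c" in base 16
Positional expansion:
  Digit '1' (value 1) x 16^3 = 4096
  Digit 'e' (value 14) x 16^2 = 3584
  Digit '7' (value 7) x 16^1 = 112
  Digit 'c' (value 12) x 16^0 = 12
Sum = 7804

7804


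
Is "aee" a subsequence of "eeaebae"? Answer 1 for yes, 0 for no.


Check if "aee" is a subsequence of "eeaebae"
Greedy scan:
  Position 0 ('e'): no match needed
  Position 1 ('e'): no match needed
  Position 2 ('a'): matches sub[0] = 'a'
  Position 3 ('e'): matches sub[1] = 'e'
  Position 4 ('b'): no match needed
  Position 5 ('a'): no match needed
  Position 6 ('e'): matches sub[2] = 'e'
All 3 characters matched => is a subsequence

1


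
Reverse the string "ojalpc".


Input: ojalpc
Reading characters right to left:
  Position 5: 'c'
  Position 4: 'p'
  Position 3: 'l'
  Position 2: 'a'
  Position 1: 'j'
  Position 0: 'o'
Reversed: cplajo

cplajo


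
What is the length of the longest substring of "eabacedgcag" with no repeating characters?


Input: "eabacedgcag"
Sliding window (track last position of each char):
  Position 0 ('e'): window [0,0] length 1 -- new best
  Position 1 ('a'): window [0,1] length 2 -- new best
  Position 2 ('b'): window [0,2] length 3 -- new best
  Position 3 ('a'): repeat (last at 1), move window start to 2
  Position 3 ('a'): window [2,3] length 2
  Position 4 ('c'): window [2,4] length 3
  Position 5 ('e'): window [2,5] length 4 -- new best
  Position 6 ('d'): window [2,6] length 5 -- new best
  Position 7 ('g'): window [2,7] length 6 -- new best
  Position 8 ('c'): repeat (last at 4), move window start to 5
  Position 8 ('c'): window [5,8] length 4
  Position 9 ('a'): window [5,9] length 5
  Position 10 ('g'): repeat (last at 7), move window start to 8
  Position 10 ('g'): window [8,10] length 3
Longest substring with no repeats: "bacedg" with length 6

6


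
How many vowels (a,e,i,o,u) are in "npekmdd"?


Input: npekmdd
Checking each character:
  'n' at position 0: consonant
  'p' at position 1: consonant
  'e' at position 2: vowel (running total: 1)
  'k' at position 3: consonant
  'm' at position 4: consonant
  'd' at position 5: consonant
  'd' at position 6: consonant
Total vowels: 1

1


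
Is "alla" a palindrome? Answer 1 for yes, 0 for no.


Input: alla
Reversed: alla
  Compare pos 0 ('a') with pos 3 ('a'): match
  Compare pos 1 ('l') with pos 2 ('l'): match
Result: palindrome

1


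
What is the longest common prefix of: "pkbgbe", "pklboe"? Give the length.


Words: pkbgbe, pklboe
  Position 0: all 'p' => match
  Position 1: all 'k' => match
  Position 2: ('b', 'l') => mismatch, stop
LCP = "pk" (length 2)

2


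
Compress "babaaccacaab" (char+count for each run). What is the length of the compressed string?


Input: babaaccacaab
Runs:
  'b' x 1 => "b1"
  'a' x 1 => "a1"
  'b' x 1 => "b1"
  'a' x 2 => "a2"
  'c' x 2 => "c2"
  'a' x 1 => "a1"
  'c' x 1 => "c1"
  'a' x 2 => "a2"
  'b' x 1 => "b1"
Compressed: "b1a1b1a2c2a1c1a2b1"
Compressed length: 18

18


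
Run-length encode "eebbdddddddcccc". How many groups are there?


Input: eebbdddddddcccc
Scanning for consecutive runs:
  Group 1: 'e' x 2 (positions 0-1)
  Group 2: 'b' x 2 (positions 2-3)
  Group 3: 'd' x 7 (positions 4-10)
  Group 4: 'c' x 4 (positions 11-14)
Total groups: 4

4


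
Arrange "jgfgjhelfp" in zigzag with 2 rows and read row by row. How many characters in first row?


Zigzag "jgfgjhelfp" into 2 rows:
Placing characters:
  'j' => row 0
  'g' => row 1
  'f' => row 0
  'g' => row 1
  'j' => row 0
  'h' => row 1
  'e' => row 0
  'l' => row 1
  'f' => row 0
  'p' => row 1
Rows:
  Row 0: "jfjef"
  Row 1: "gghlp"
First row length: 5

5


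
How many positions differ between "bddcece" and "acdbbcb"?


Comparing "bddcece" and "acdbbcb" position by position:
  Position 0: 'b' vs 'a' => DIFFER
  Position 1: 'd' vs 'c' => DIFFER
  Position 2: 'd' vs 'd' => same
  Position 3: 'c' vs 'b' => DIFFER
  Position 4: 'e' vs 'b' => DIFFER
  Position 5: 'c' vs 'c' => same
  Position 6: 'e' vs 'b' => DIFFER
Positions that differ: 5

5


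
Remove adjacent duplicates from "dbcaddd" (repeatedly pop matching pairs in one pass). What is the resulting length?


Input: dbcaddd
Stack-based adjacent duplicate removal:
  Read 'd': push. Stack: d
  Read 'b': push. Stack: db
  Read 'c': push. Stack: dbc
  Read 'a': push. Stack: dbca
  Read 'd': push. Stack: dbcad
  Read 'd': matches stack top 'd' => pop. Stack: dbca
  Read 'd': push. Stack: dbcad
Final stack: "dbcad" (length 5)

5


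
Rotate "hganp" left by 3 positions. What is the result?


Input: "hganp", rotate left by 3
First 3 characters: "hga"
Remaining characters: "np"
Concatenate remaining + first: "np" + "hga" = "nphga"

nphga


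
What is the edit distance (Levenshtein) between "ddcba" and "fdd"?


Computing edit distance: "ddcba" -> "fdd"
DP table:
           f    d    d
      0    1    2    3
  d   1    1    1    2
  d   2    2    1    1
  c   3    3    2    2
  b   4    4    3    3
  a   5    5    4    4
Edit distance = dp[5][3] = 4

4


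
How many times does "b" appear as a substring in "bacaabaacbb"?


Searching for "b" in "bacaabaacbb"
Scanning each position:
  Position 0: "b" => MATCH
  Position 1: "a" => no
  Position 2: "c" => no
  Position 3: "a" => no
  Position 4: "a" => no
  Position 5: "b" => MATCH
  Position 6: "a" => no
  Position 7: "a" => no
  Position 8: "c" => no
  Position 9: "b" => MATCH
  Position 10: "b" => MATCH
Total occurrences: 4

4


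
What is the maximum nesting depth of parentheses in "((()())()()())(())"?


Input: "((()())()()())(())"
Tracking depth:
  Position 0 '(': depth becomes 1
  Position 1 '(': depth becomes 2
  Position 2 '(': depth becomes 3
  Position 3 ')': depth becomes 2
  Position 4 '(': depth becomes 3
  Position 5 ')': depth becomes 2
  Position 6 ')': depth becomes 1
  Position 7 '(': depth becomes 2
  Position 8 ')': depth becomes 1
  Position 9 '(': depth becomes 2
  Position 10 ')': depth becomes 1
  Position 11 '(': depth becomes 2
  Position 12 ')': depth becomes 1
  Position 13 ')': depth becomes 0
  Position 14 '(': depth becomes 1
  Position 15 '(': depth becomes 2
  Position 16 ')': depth becomes 1
  Position 17 ')': depth becomes 0
Maximum depth reached: 3

3


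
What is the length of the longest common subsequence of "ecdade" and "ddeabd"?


LCS of "ecdade" and "ddeabd"
DP table:
           d    d    e    a    b    d
      0    0    0    0    0    0    0
  e   0    0    0    1    1    1    1
  c   0    0    0    1    1    1    1
  d   0    1    1    1    1    1    2
  a   0    1    1    1    2    2    2
  d   0    1    2    2    2    2    3
  e   0    1    2    3    3    3    3
LCS length = dp[6][6] = 3

3


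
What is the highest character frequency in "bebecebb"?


Input: bebecebb
Character counts:
  'b': 4
  'c': 1
  'e': 3
Maximum frequency: 4

4


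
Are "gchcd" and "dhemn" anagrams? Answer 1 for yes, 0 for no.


Strings: "gchcd", "dhemn"
Sorted first:  ccdgh
Sorted second: dehmn
Differ at position 0: 'c' vs 'd' => not anagrams

0


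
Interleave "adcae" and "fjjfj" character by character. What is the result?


Interleaving "adcae" and "fjjfj":
  Position 0: 'a' from first, 'f' from second => "af"
  Position 1: 'd' from first, 'j' from second => "dj"
  Position 2: 'c' from first, 'j' from second => "cj"
  Position 3: 'a' from first, 'f' from second => "af"
  Position 4: 'e' from first, 'j' from second => "ej"
Result: afdjcjafej

afdjcjafej


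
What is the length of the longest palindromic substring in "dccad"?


Input: "dccad"
Checking substrings for palindromes:
  [1:3] "cc" (len 2) => palindrome
Longest palindromic substring: "cc" with length 2

2


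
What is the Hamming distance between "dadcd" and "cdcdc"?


Comparing "dadcd" and "cdcdc" position by position:
  Position 0: 'd' vs 'c' => differ
  Position 1: 'a' vs 'd' => differ
  Position 2: 'd' vs 'c' => differ
  Position 3: 'c' vs 'd' => differ
  Position 4: 'd' vs 'c' => differ
Total differences (Hamming distance): 5

5


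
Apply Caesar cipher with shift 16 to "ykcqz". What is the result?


Caesar cipher: shift "ykcqz" by 16
  'y' (pos 24) + 16 = pos 14 = 'o'
  'k' (pos 10) + 16 = pos 0 = 'a'
  'c' (pos 2) + 16 = pos 18 = 's'
  'q' (pos 16) + 16 = pos 6 = 'g'
  'z' (pos 25) + 16 = pos 15 = 'p'
Result: oasgp

oasgp


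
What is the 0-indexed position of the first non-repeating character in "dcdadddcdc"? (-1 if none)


Input: dcdadddcdc
Character frequencies:
  'a': 1
  'c': 3
  'd': 6
Scanning left to right for freq == 1:
  Position 0 ('d'): freq=6, skip
  Position 1 ('c'): freq=3, skip
  Position 2 ('d'): freq=6, skip
  Position 3 ('a'): unique! => answer = 3

3


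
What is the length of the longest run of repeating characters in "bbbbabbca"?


Input: "bbbbabbca"
Scanning for longest run:
  Position 1 ('b'): continues run of 'b', length=2
  Position 2 ('b'): continues run of 'b', length=3
  Position 3 ('b'): continues run of 'b', length=4
  Position 4 ('a'): new char, reset run to 1
  Position 5 ('b'): new char, reset run to 1
  Position 6 ('b'): continues run of 'b', length=2
  Position 7 ('c'): new char, reset run to 1
  Position 8 ('a'): new char, reset run to 1
Longest run: 'b' with length 4

4


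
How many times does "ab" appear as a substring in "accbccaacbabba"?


Searching for "ab" in "accbccaacbabba"
Scanning each position:
  Position 0: "ac" => no
  Position 1: "cc" => no
  Position 2: "cb" => no
  Position 3: "bc" => no
  Position 4: "cc" => no
  Position 5: "ca" => no
  Position 6: "aa" => no
  Position 7: "ac" => no
  Position 8: "cb" => no
  Position 9: "ba" => no
  Position 10: "ab" => MATCH
  Position 11: "bb" => no
  Position 12: "ba" => no
Total occurrences: 1

1


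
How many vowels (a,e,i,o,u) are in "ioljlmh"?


Input: ioljlmh
Checking each character:
  'i' at position 0: vowel (running total: 1)
  'o' at position 1: vowel (running total: 2)
  'l' at position 2: consonant
  'j' at position 3: consonant
  'l' at position 4: consonant
  'm' at position 5: consonant
  'h' at position 6: consonant
Total vowels: 2

2


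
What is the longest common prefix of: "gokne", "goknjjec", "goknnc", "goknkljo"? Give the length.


Words: gokne, goknjjec, goknnc, goknkljo
  Position 0: all 'g' => match
  Position 1: all 'o' => match
  Position 2: all 'k' => match
  Position 3: all 'n' => match
  Position 4: ('e', 'j', 'n', 'k') => mismatch, stop
LCP = "gokn" (length 4)

4


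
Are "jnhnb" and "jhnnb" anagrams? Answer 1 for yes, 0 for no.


Strings: "jnhnb", "jhnnb"
Sorted first:  bhjnn
Sorted second: bhjnn
Sorted forms match => anagrams

1


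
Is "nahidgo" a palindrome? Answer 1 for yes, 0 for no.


Input: nahidgo
Reversed: ogdihan
  Compare pos 0 ('n') with pos 6 ('o'): MISMATCH
  Compare pos 1 ('a') with pos 5 ('g'): MISMATCH
  Compare pos 2 ('h') with pos 4 ('d'): MISMATCH
Result: not a palindrome

0


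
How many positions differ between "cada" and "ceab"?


Comparing "cada" and "ceab" position by position:
  Position 0: 'c' vs 'c' => same
  Position 1: 'a' vs 'e' => DIFFER
  Position 2: 'd' vs 'a' => DIFFER
  Position 3: 'a' vs 'b' => DIFFER
Positions that differ: 3

3


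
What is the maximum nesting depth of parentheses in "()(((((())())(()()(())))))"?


Input: "()(((((())())(()()(())))))"
Tracking depth:
  Position 0 '(': depth becomes 1
  Position 1 ')': depth becomes 0
  Position 2 '(': depth becomes 1
  Position 3 '(': depth becomes 2
  Position 4 '(': depth becomes 3
  Position 5 '(': depth becomes 4
  Position 6 '(': depth becomes 5
  Position 7 '(': depth becomes 6
  Position 8 ')': depth becomes 5
  Position 9 ')': depth becomes 4
  Position 10 '(': depth becomes 5
  Position 11 ')': depth becomes 4
  Position 12 ')': depth becomes 3
  Position 13 '(': depth becomes 4
  Position 14 '(': depth becomes 5
  Position 15 ')': depth becomes 4
  Position 16 '(': depth becomes 5
  Position 17 ')': depth becomes 4
  Position 18 '(': depth becomes 5
  Position 19 '(': depth becomes 6
  Position 20 ')': depth becomes 5
  Position 21 ')': depth becomes 4
  Position 22 ')': depth becomes 3
  Position 23 ')': depth becomes 2
  Position 24 ')': depth becomes 1
  Position 25 ')': depth becomes 0
Maximum depth reached: 6

6


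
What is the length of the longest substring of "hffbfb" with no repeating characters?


Input: "hffbfb"
Sliding window (track last position of each char):
  Position 0 ('h'): window [0,0] length 1 -- new best
  Position 1 ('f'): window [0,1] length 2 -- new best
  Position 2 ('f'): repeat (last at 1), move window start to 2
  Position 2 ('f'): window [2,2] length 1
  Position 3 ('b'): window [2,3] length 2
  Position 4 ('f'): repeat (last at 2), move window start to 3
  Position 4 ('f'): window [3,4] length 2
  Position 5 ('b'): repeat (last at 3), move window start to 4
  Position 5 ('b'): window [4,5] length 2
Longest substring with no repeats: "hf" with length 2

2


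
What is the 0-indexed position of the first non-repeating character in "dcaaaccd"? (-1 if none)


Input: dcaaaccd
Character frequencies:
  'a': 3
  'c': 3
  'd': 2
Scanning left to right for freq == 1:
  Position 0 ('d'): freq=2, skip
  Position 1 ('c'): freq=3, skip
  Position 2 ('a'): freq=3, skip
  Position 3 ('a'): freq=3, skip
  Position 4 ('a'): freq=3, skip
  Position 5 ('c'): freq=3, skip
  Position 6 ('c'): freq=3, skip
  Position 7 ('d'): freq=2, skip
  No unique character found => answer = -1

-1


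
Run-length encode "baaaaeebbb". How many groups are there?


Input: baaaaeebbb
Scanning for consecutive runs:
  Group 1: 'b' x 1 (positions 0-0)
  Group 2: 'a' x 4 (positions 1-4)
  Group 3: 'e' x 2 (positions 5-6)
  Group 4: 'b' x 3 (positions 7-9)
Total groups: 4

4


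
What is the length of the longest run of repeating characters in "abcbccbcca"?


Input: "abcbccbcca"
Scanning for longest run:
  Position 1 ('b'): new char, reset run to 1
  Position 2 ('c'): new char, reset run to 1
  Position 3 ('b'): new char, reset run to 1
  Position 4 ('c'): new char, reset run to 1
  Position 5 ('c'): continues run of 'c', length=2
  Position 6 ('b'): new char, reset run to 1
  Position 7 ('c'): new char, reset run to 1
  Position 8 ('c'): continues run of 'c', length=2
  Position 9 ('a'): new char, reset run to 1
Longest run: 'c' with length 2

2


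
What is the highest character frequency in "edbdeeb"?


Input: edbdeeb
Character counts:
  'b': 2
  'd': 2
  'e': 3
Maximum frequency: 3

3


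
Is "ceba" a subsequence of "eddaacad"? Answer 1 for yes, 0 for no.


Check if "ceba" is a subsequence of "eddaacad"
Greedy scan:
  Position 0 ('e'): no match needed
  Position 1 ('d'): no match needed
  Position 2 ('d'): no match needed
  Position 3 ('a'): no match needed
  Position 4 ('a'): no match needed
  Position 5 ('c'): matches sub[0] = 'c'
  Position 6 ('a'): no match needed
  Position 7 ('d'): no match needed
Only matched 1/4 characters => not a subsequence

0


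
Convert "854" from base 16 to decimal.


Input: "854" in base 16
Positional expansion:
  Digit '8' (value 8) x 16^2 = 2048
  Digit '5' (value 5) x 16^1 = 80
  Digit '4' (value 4) x 16^0 = 4
Sum = 2132

2132


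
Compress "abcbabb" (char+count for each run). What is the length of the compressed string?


Input: abcbabb
Runs:
  'a' x 1 => "a1"
  'b' x 1 => "b1"
  'c' x 1 => "c1"
  'b' x 1 => "b1"
  'a' x 1 => "a1"
  'b' x 2 => "b2"
Compressed: "a1b1c1b1a1b2"
Compressed length: 12

12


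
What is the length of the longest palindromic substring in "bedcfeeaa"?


Input: "bedcfeeaa"
Checking substrings for palindromes:
  [5:7] "ee" (len 2) => palindrome
  [7:9] "aa" (len 2) => palindrome
Longest palindromic substring: "ee" with length 2

2


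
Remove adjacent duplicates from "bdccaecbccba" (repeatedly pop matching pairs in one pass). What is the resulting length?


Input: bdccaecbccba
Stack-based adjacent duplicate removal:
  Read 'b': push. Stack: b
  Read 'd': push. Stack: bd
  Read 'c': push. Stack: bdc
  Read 'c': matches stack top 'c' => pop. Stack: bd
  Read 'a': push. Stack: bda
  Read 'e': push. Stack: bdae
  Read 'c': push. Stack: bdaec
  Read 'b': push. Stack: bdaecb
  Read 'c': push. Stack: bdaecbc
  Read 'c': matches stack top 'c' => pop. Stack: bdaecb
  Read 'b': matches stack top 'b' => pop. Stack: bdaec
  Read 'a': push. Stack: bdaeca
Final stack: "bdaeca" (length 6)

6


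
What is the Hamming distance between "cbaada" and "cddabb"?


Comparing "cbaada" and "cddabb" position by position:
  Position 0: 'c' vs 'c' => same
  Position 1: 'b' vs 'd' => differ
  Position 2: 'a' vs 'd' => differ
  Position 3: 'a' vs 'a' => same
  Position 4: 'd' vs 'b' => differ
  Position 5: 'a' vs 'b' => differ
Total differences (Hamming distance): 4

4


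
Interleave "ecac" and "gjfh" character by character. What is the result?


Interleaving "ecac" and "gjfh":
  Position 0: 'e' from first, 'g' from second => "eg"
  Position 1: 'c' from first, 'j' from second => "cj"
  Position 2: 'a' from first, 'f' from second => "af"
  Position 3: 'c' from first, 'h' from second => "ch"
Result: egcjafch

egcjafch


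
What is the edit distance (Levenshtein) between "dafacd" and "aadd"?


Computing edit distance: "dafacd" -> "aadd"
DP table:
           a    a    d    d
      0    1    2    3    4
  d   1    1    2    2    3
  a   2    1    1    2    3
  f   3    2    2    2    3
  a   4    3    2    3    3
  c   5    4    3    3    4
  d   6    5    4    3    3
Edit distance = dp[6][4] = 3

3


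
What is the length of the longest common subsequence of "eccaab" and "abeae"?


LCS of "eccaab" and "abeae"
DP table:
           a    b    e    a    e
      0    0    0    0    0    0
  e   0    0    0    1    1    1
  c   0    0    0    1    1    1
  c   0    0    0    1    1    1
  a   0    1    1    1    2    2
  a   0    1    1    1    2    2
  b   0    1    2    2    2    2
LCS length = dp[6][5] = 2

2


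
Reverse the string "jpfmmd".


Input: jpfmmd
Reading characters right to left:
  Position 5: 'd'
  Position 4: 'm'
  Position 3: 'm'
  Position 2: 'f'
  Position 1: 'p'
  Position 0: 'j'
Reversed: dmmfpj

dmmfpj


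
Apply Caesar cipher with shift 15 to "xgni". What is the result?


Caesar cipher: shift "xgni" by 15
  'x' (pos 23) + 15 = pos 12 = 'm'
  'g' (pos 6) + 15 = pos 21 = 'v'
  'n' (pos 13) + 15 = pos 2 = 'c'
  'i' (pos 8) + 15 = pos 23 = 'x'
Result: mvcx

mvcx


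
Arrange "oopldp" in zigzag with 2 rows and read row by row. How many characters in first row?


Zigzag "oopldp" into 2 rows:
Placing characters:
  'o' => row 0
  'o' => row 1
  'p' => row 0
  'l' => row 1
  'd' => row 0
  'p' => row 1
Rows:
  Row 0: "opd"
  Row 1: "olp"
First row length: 3

3


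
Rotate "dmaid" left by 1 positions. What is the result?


Input: "dmaid", rotate left by 1
First 1 characters: "d"
Remaining characters: "maid"
Concatenate remaining + first: "maid" + "d" = "maidd"

maidd


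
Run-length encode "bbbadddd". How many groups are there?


Input: bbbadddd
Scanning for consecutive runs:
  Group 1: 'b' x 3 (positions 0-2)
  Group 2: 'a' x 1 (positions 3-3)
  Group 3: 'd' x 4 (positions 4-7)
Total groups: 3

3


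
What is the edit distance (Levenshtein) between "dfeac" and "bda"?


Computing edit distance: "dfeac" -> "bda"
DP table:
           b    d    a
      0    1    2    3
  d   1    1    1    2
  f   2    2    2    2
  e   3    3    3    3
  a   4    4    4    3
  c   5    5    5    4
Edit distance = dp[5][3] = 4

4


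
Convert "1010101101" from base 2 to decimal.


Input: "1010101101" in base 2
Positional expansion:
  Digit '1' (value 1) x 2^9 = 512
  Digit '0' (value 0) x 2^8 = 0
  Digit '1' (value 1) x 2^7 = 128
  Digit '0' (value 0) x 2^6 = 0
  Digit '1' (value 1) x 2^5 = 32
  Digit '0' (value 0) x 2^4 = 0
  Digit '1' (value 1) x 2^3 = 8
  Digit '1' (value 1) x 2^2 = 4
  Digit '0' (value 0) x 2^1 = 0
  Digit '1' (value 1) x 2^0 = 1
Sum = 685

685


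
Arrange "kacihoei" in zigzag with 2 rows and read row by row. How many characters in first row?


Zigzag "kacihoei" into 2 rows:
Placing characters:
  'k' => row 0
  'a' => row 1
  'c' => row 0
  'i' => row 1
  'h' => row 0
  'o' => row 1
  'e' => row 0
  'i' => row 1
Rows:
  Row 0: "kche"
  Row 1: "aioi"
First row length: 4

4


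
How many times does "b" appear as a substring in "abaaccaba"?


Searching for "b" in "abaaccaba"
Scanning each position:
  Position 0: "a" => no
  Position 1: "b" => MATCH
  Position 2: "a" => no
  Position 3: "a" => no
  Position 4: "c" => no
  Position 5: "c" => no
  Position 6: "a" => no
  Position 7: "b" => MATCH
  Position 8: "a" => no
Total occurrences: 2

2


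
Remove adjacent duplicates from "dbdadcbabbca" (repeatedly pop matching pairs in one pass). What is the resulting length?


Input: dbdadcbabbca
Stack-based adjacent duplicate removal:
  Read 'd': push. Stack: d
  Read 'b': push. Stack: db
  Read 'd': push. Stack: dbd
  Read 'a': push. Stack: dbda
  Read 'd': push. Stack: dbdad
  Read 'c': push. Stack: dbdadc
  Read 'b': push. Stack: dbdadcb
  Read 'a': push. Stack: dbdadcba
  Read 'b': push. Stack: dbdadcbab
  Read 'b': matches stack top 'b' => pop. Stack: dbdadcba
  Read 'c': push. Stack: dbdadcbac
  Read 'a': push. Stack: dbdadcbaca
Final stack: "dbdadcbaca" (length 10)

10


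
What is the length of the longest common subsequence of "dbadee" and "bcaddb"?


LCS of "dbadee" and "bcaddb"
DP table:
           b    c    a    d    d    b
      0    0    0    0    0    0    0
  d   0    0    0    0    1    1    1
  b   0    1    1    1    1    1    2
  a   0    1    1    2    2    2    2
  d   0    1    1    2    3    3    3
  e   0    1    1    2    3    3    3
  e   0    1    1    2    3    3    3
LCS length = dp[6][6] = 3

3


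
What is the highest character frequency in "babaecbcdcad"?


Input: babaecbcdcad
Character counts:
  'a': 3
  'b': 3
  'c': 3
  'd': 2
  'e': 1
Maximum frequency: 3

3


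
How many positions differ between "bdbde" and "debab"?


Comparing "bdbde" and "debab" position by position:
  Position 0: 'b' vs 'd' => DIFFER
  Position 1: 'd' vs 'e' => DIFFER
  Position 2: 'b' vs 'b' => same
  Position 3: 'd' vs 'a' => DIFFER
  Position 4: 'e' vs 'b' => DIFFER
Positions that differ: 4

4


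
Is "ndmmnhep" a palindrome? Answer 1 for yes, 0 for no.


Input: ndmmnhep
Reversed: pehnmmdn
  Compare pos 0 ('n') with pos 7 ('p'): MISMATCH
  Compare pos 1 ('d') with pos 6 ('e'): MISMATCH
  Compare pos 2 ('m') with pos 5 ('h'): MISMATCH
  Compare pos 3 ('m') with pos 4 ('n'): MISMATCH
Result: not a palindrome

0


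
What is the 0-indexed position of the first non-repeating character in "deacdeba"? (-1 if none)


Input: deacdeba
Character frequencies:
  'a': 2
  'b': 1
  'c': 1
  'd': 2
  'e': 2
Scanning left to right for freq == 1:
  Position 0 ('d'): freq=2, skip
  Position 1 ('e'): freq=2, skip
  Position 2 ('a'): freq=2, skip
  Position 3 ('c'): unique! => answer = 3

3


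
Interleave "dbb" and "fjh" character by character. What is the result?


Interleaving "dbb" and "fjh":
  Position 0: 'd' from first, 'f' from second => "df"
  Position 1: 'b' from first, 'j' from second => "bj"
  Position 2: 'b' from first, 'h' from second => "bh"
Result: dfbjbh

dfbjbh


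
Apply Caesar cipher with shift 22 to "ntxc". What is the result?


Caesar cipher: shift "ntxc" by 22
  'n' (pos 13) + 22 = pos 9 = 'j'
  't' (pos 19) + 22 = pos 15 = 'p'
  'x' (pos 23) + 22 = pos 19 = 't'
  'c' (pos 2) + 22 = pos 24 = 'y'
Result: jpty

jpty


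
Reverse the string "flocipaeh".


Input: flocipaeh
Reading characters right to left:
  Position 8: 'h'
  Position 7: 'e'
  Position 6: 'a'
  Position 5: 'p'
  Position 4: 'i'
  Position 3: 'c'
  Position 2: 'o'
  Position 1: 'l'
  Position 0: 'f'
Reversed: heapicolf

heapicolf


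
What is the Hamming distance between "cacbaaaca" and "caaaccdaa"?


Comparing "cacbaaaca" and "caaaccdaa" position by position:
  Position 0: 'c' vs 'c' => same
  Position 1: 'a' vs 'a' => same
  Position 2: 'c' vs 'a' => differ
  Position 3: 'b' vs 'a' => differ
  Position 4: 'a' vs 'c' => differ
  Position 5: 'a' vs 'c' => differ
  Position 6: 'a' vs 'd' => differ
  Position 7: 'c' vs 'a' => differ
  Position 8: 'a' vs 'a' => same
Total differences (Hamming distance): 6

6


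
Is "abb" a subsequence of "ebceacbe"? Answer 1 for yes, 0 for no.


Check if "abb" is a subsequence of "ebceacbe"
Greedy scan:
  Position 0 ('e'): no match needed
  Position 1 ('b'): no match needed
  Position 2 ('c'): no match needed
  Position 3 ('e'): no match needed
  Position 4 ('a'): matches sub[0] = 'a'
  Position 5 ('c'): no match needed
  Position 6 ('b'): matches sub[1] = 'b'
  Position 7 ('e'): no match needed
Only matched 2/3 characters => not a subsequence

0


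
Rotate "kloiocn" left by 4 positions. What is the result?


Input: "kloiocn", rotate left by 4
First 4 characters: "kloi"
Remaining characters: "ocn"
Concatenate remaining + first: "ocn" + "kloi" = "ocnkloi"

ocnkloi


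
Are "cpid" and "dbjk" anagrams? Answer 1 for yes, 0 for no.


Strings: "cpid", "dbjk"
Sorted first:  cdip
Sorted second: bdjk
Differ at position 0: 'c' vs 'b' => not anagrams

0


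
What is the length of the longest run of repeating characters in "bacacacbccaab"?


Input: "bacacacbccaab"
Scanning for longest run:
  Position 1 ('a'): new char, reset run to 1
  Position 2 ('c'): new char, reset run to 1
  Position 3 ('a'): new char, reset run to 1
  Position 4 ('c'): new char, reset run to 1
  Position 5 ('a'): new char, reset run to 1
  Position 6 ('c'): new char, reset run to 1
  Position 7 ('b'): new char, reset run to 1
  Position 8 ('c'): new char, reset run to 1
  Position 9 ('c'): continues run of 'c', length=2
  Position 10 ('a'): new char, reset run to 1
  Position 11 ('a'): continues run of 'a', length=2
  Position 12 ('b'): new char, reset run to 1
Longest run: 'c' with length 2

2


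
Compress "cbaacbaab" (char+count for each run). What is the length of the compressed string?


Input: cbaacbaab
Runs:
  'c' x 1 => "c1"
  'b' x 1 => "b1"
  'a' x 2 => "a2"
  'c' x 1 => "c1"
  'b' x 1 => "b1"
  'a' x 2 => "a2"
  'b' x 1 => "b1"
Compressed: "c1b1a2c1b1a2b1"
Compressed length: 14

14


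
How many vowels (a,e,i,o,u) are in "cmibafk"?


Input: cmibafk
Checking each character:
  'c' at position 0: consonant
  'm' at position 1: consonant
  'i' at position 2: vowel (running total: 1)
  'b' at position 3: consonant
  'a' at position 4: vowel (running total: 2)
  'f' at position 5: consonant
  'k' at position 6: consonant
Total vowels: 2

2


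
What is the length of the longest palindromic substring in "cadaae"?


Input: "cadaae"
Checking substrings for palindromes:
  [1:4] "ada" (len 3) => palindrome
  [3:5] "aa" (len 2) => palindrome
Longest palindromic substring: "ada" with length 3

3


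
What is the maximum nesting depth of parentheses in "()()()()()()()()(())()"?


Input: "()()()()()()()()(())()"
Tracking depth:
  Position 0 '(': depth becomes 1
  Position 1 ')': depth becomes 0
  Position 2 '(': depth becomes 1
  Position 3 ')': depth becomes 0
  Position 4 '(': depth becomes 1
  Position 5 ')': depth becomes 0
  Position 6 '(': depth becomes 1
  Position 7 ')': depth becomes 0
  Position 8 '(': depth becomes 1
  Position 9 ')': depth becomes 0
  Position 10 '(': depth becomes 1
  Position 11 ')': depth becomes 0
  Position 12 '(': depth becomes 1
  Position 13 ')': depth becomes 0
  Position 14 '(': depth becomes 1
  Position 15 ')': depth becomes 0
  Position 16 '(': depth becomes 1
  Position 17 '(': depth becomes 2
  Position 18 ')': depth becomes 1
  Position 19 ')': depth becomes 0
  Position 20 '(': depth becomes 1
  Position 21 ')': depth becomes 0
Maximum depth reached: 2

2


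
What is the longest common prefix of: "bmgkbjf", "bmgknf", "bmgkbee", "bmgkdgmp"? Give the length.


Words: bmgkbjf, bmgknf, bmgkbee, bmgkdgmp
  Position 0: all 'b' => match
  Position 1: all 'm' => match
  Position 2: all 'g' => match
  Position 3: all 'k' => match
  Position 4: ('b', 'n', 'b', 'd') => mismatch, stop
LCP = "bmgk" (length 4)

4
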